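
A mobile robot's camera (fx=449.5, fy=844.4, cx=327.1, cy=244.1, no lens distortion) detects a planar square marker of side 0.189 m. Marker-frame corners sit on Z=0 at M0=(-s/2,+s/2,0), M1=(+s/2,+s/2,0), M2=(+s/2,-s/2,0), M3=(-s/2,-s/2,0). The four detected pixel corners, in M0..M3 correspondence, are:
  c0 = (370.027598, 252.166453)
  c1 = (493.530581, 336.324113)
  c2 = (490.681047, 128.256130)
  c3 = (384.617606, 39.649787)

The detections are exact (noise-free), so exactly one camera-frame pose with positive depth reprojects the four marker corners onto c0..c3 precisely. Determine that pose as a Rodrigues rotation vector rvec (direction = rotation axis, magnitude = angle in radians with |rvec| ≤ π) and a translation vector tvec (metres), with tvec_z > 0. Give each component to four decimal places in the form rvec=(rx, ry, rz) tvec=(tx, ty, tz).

Intrinsics K: fx=449.5, fy=844.4, cx=327.1, cy=244.1
Marker side s = 0.189 m; corners in marker frame (Z=0):
  M0 = (-0.0945, +0.0945, 0)
  M1 = (+0.0945, +0.0945, 0)
  M2 = (+0.0945, -0.0945, 0)
  M3 = (-0.0945, -0.0945, 0)
Detected image corners:
  c0 = (370.027598, 252.166453) px
  c1 = (493.530581, 336.324113) px
  c2 = (490.681047, 128.256130) px
  c3 = (384.617606, 39.649787) px
Planar DLT: solve 8×8 A·h = b for H (H[2,2]=1):
  H  [+792.16157 -369.00490 +437.27967]
  H  [+539.80569 +964.34984 +183.09901]
  H  [+0.43305 -0.78174 +1.00000]
B = K⁻¹H; ‖b₁‖=1.595675, ‖b₂‖=1.595675; λ = 2/(‖b₁‖+‖b₂‖) = 0.626694, sign → tz>0 ⇒ λ=+0.626694
r₁ = λ·B[:,0] = (+0.90695,+0.32218,+0.27139); r₂ = λ·B[:,1] = (-0.15796,+0.85734,-0.48991)
r₃ = r₁×r₂ = (-0.39051,+0.40145,+0.82845); SVD([r₁ r₂ r₃]) → R = UVᵀ:
  R  [+0.90695 -0.15796 -0.39051]
  R  [+0.32218 +0.85734 +0.40145]
  R  [+0.27139 -0.48991 +0.82845]
t = (+0.15361, -0.04527, +0.62669) m
tr R = 2.592741; θ = arccos((tr R − 1)/2) = 0.649526 rad = 37.215°
axis k = ((R−Rᵀ)₃₂, (R−Rᵀ)₁₃, (R−Rᵀ)₂₁) / (2 sinθ) = (-0.736899, -0.547196, +0.396934)
rvec = θ·k = (-0.478635, -0.355418, +0.257819)

rvec=(-0.4786, -0.3554, 0.2578) tvec=(0.1536, -0.0453, 0.6267)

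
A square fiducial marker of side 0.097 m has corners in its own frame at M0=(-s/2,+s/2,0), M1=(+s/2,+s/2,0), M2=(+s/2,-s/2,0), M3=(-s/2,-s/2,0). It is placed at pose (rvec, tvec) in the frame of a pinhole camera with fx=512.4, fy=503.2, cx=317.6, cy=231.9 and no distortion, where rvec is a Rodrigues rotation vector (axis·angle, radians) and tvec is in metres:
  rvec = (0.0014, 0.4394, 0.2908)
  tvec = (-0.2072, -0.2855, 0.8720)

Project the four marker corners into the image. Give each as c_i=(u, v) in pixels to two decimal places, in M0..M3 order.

c0=(167.35, 90.01) c1=(210.46, 99.13) c2=(225.92, 43.02) c3=(181.80, 36.41)

Intrinsics K: fx=512.4, fy=503.2, cx=317.6, cy=231.9
Marker side s = 0.097 m; corners in marker frame (Z=0):
  M0 = (-0.0485, +0.0485, 0)
  M1 = (+0.0485, +0.0485, 0)
  M2 = (+0.0485, -0.0485, 0)
  M3 = (-0.0485, -0.0485, 0)
rvec = (0.0014, 0.4394, 0.2908), |rvec| = θ = 0.52691 rad = 30.190°
Rodrigues: sinθ=0.50287, 1−cosθ=0.13564; R = I + sinθ·[k]× + (1−cosθ)·[k]×²:
    [+0.86436 -0.27723 +0.41955]
    [+0.27783 +0.95869 +0.06109]
    [-0.41915 +0.06376 +0.90568]
t = (-0.2072, -0.2855, 0.8720) m
M0: Pc = R·M0+t = (-0.26257, -0.25248, +0.89542); u = 512.4·(-0.26257)/0.89542 + 317.6 = 167.3473, v = 503.2·(-0.25248)/0.89542 + 231.9 = 90.0146
M1: Pc = R·M1+t = (-0.17872, -0.22553, +0.85476); u = 512.4·(-0.17872)/0.85476 + 317.6 = 210.4614, v = 503.2·(-0.22553)/0.85476 + 231.9 = 99.1309
M2: Pc = R·M2+t = (-0.15183, -0.31852, +0.84858); u = 512.4·(-0.15183)/0.84858 + 317.6 = 225.9184, v = 503.2·(-0.31852)/0.84858 + 231.9 = 43.0195
M3: Pc = R·M3+t = (-0.23568, -0.34547, +0.88924); u = 512.4·(-0.23568)/0.88924 + 317.6 = 181.7976, v = 503.2·(-0.34547)/0.88924 + 231.9 = 36.4053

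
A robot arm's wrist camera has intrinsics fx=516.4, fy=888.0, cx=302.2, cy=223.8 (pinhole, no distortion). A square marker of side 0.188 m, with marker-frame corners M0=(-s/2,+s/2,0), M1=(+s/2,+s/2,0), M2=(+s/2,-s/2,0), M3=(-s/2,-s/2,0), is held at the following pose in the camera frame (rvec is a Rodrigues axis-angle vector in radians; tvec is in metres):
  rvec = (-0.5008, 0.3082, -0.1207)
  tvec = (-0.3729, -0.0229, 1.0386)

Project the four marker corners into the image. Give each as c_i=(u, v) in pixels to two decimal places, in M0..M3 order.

Intrinsics K: fx=516.4, fy=888.0, cx=302.2, cy=223.8
Marker side s = 0.188 m; corners in marker frame (Z=0):
  M0 = (-0.0940, +0.0940, 0)
  M1 = (+0.0940, +0.0940, 0)
  M2 = (+0.0940, -0.0940, 0)
  M3 = (-0.0940, -0.0940, 0)
rvec = (-0.5008, 0.3082, -0.1207), |rvec| = θ = 0.60030 rad = 34.394°
Rodrigues: sinθ=0.56489, 1−cosθ=0.17483; R = I + sinθ·[k]× + (1−cosθ)·[k]×²:
    [+0.94685 +0.03870 +0.31935]
    [-0.18846 +0.87125 +0.45321]
    [-0.26069 -0.48931 +0.83224]
t = (-0.3729, -0.0229, 1.0386) m
M0: Pc = R·M0+t = (-0.45827, +0.07671, +1.01711); u = 516.4·(-0.45827)/1.01711 + 302.2 = 69.5324, v = 888.0·(+0.07671)/1.01711 + 223.8 = 290.7755
M1: Pc = R·M1+t = (-0.28026, +0.04128, +0.96810); u = 516.4·(-0.28026)/0.96810 + 302.2 = 152.7054, v = 888.0·(+0.04128)/0.96810 + 223.8 = 261.6665
M2: Pc = R·M2+t = (-0.28753, -0.12251, +1.06009); u = 516.4·(-0.28753)/1.06009 + 302.2 = 162.1340, v = 888.0·(-0.12251)/1.06009 + 223.8 = 121.1749
M3: Pc = R·M3+t = (-0.46554, -0.08708, +1.10910); u = 516.4·(-0.46554)/1.10910 + 302.2 = 85.4428, v = 888.0·(-0.08708)/1.10910 + 223.8 = 154.0778

c0=(69.53, 290.78) c1=(152.71, 261.67) c2=(162.13, 121.17) c3=(85.44, 154.08)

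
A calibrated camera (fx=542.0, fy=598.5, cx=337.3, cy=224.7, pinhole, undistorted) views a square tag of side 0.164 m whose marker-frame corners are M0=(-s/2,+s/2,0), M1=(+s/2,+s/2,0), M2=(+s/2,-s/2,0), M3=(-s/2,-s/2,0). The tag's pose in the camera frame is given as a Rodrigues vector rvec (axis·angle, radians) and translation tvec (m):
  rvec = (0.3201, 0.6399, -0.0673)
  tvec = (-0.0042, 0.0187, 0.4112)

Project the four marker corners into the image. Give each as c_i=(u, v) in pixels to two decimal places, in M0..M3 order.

Intrinsics K: fx=542.0, fy=598.5, cx=337.3, cy=224.7
Marker side s = 0.164 m; corners in marker frame (Z=0):
  M0 = (-0.0820, +0.0820, 0)
  M1 = (+0.0820, +0.0820, 0)
  M2 = (+0.0820, -0.0820, 0)
  M3 = (-0.0820, -0.0820, 0)
rvec = (0.3201, 0.6399, -0.0673), |rvec| = θ = 0.71866 rad = 41.176°
Rodrigues: sinθ=0.65837, 1−cosθ=0.24731; R = I + sinθ·[k]× + (1−cosθ)·[k]×²:
    [+0.80176 +0.15974 +0.57591]
    [+0.03643 +0.94877 -0.31387]
    [-0.59654 +0.27263 +0.75486]
t = (-0.0042, 0.0187, 0.4112) m
M0: Pc = R·M0+t = (-0.05685, +0.09351, +0.48247); u = 542.0·(-0.05685)/0.48247 + 337.3 = 273.4408, v = 598.5·(+0.09351)/0.48247 + 224.7 = 340.7001
M1: Pc = R·M1+t = (+0.07464, +0.09949, +0.38464); u = 542.0·(+0.07464)/0.38464 + 337.3 = 442.4798, v = 598.5·(+0.09949)/0.38464 + 224.7 = 379.5006
M2: Pc = R·M2+t = (+0.04845, -0.05611, +0.33993); u = 542.0·(+0.04845)/0.33993 + 337.3 = 414.5441, v = 598.5·(-0.05611)/0.33993 + 224.7 = 125.9060
M3: Pc = R·M3+t = (-0.08304, -0.06209, +0.43776); u = 542.0·(-0.08304)/0.43776 + 337.3 = 234.4834, v = 598.5·(-0.06209)/0.43776 + 224.7 = 139.8170

c0=(273.44, 340.70) c1=(442.48, 379.50) c2=(414.54, 125.91) c3=(234.48, 139.82)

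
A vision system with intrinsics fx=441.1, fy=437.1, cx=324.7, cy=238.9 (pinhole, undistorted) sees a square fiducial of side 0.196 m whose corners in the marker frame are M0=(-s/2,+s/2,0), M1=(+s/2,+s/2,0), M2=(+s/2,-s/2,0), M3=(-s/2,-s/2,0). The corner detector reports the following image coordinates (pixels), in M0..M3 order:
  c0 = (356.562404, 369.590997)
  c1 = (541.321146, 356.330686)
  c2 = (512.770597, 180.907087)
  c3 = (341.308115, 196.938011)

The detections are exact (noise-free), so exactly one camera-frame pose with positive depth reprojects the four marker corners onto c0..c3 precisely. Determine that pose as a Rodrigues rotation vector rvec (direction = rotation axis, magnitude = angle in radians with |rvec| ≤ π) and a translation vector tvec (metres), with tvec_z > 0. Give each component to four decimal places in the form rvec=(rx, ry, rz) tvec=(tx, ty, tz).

Intrinsics K: fx=441.1, fy=437.1, cx=324.7, cy=238.9
Marker side s = 0.196 m; corners in marker frame (Z=0):
  M0 = (-0.0980, +0.0980, 0)
  M1 = (+0.0980, +0.0980, 0)
  M2 = (+0.0980, -0.0980, 0)
  M3 = (-0.0980, -0.0980, 0)
Detected image corners:
  c0 = (356.562404, 369.590997) px
  c1 = (541.321146, 356.330686) px
  c2 = (512.770597, 180.907087) px
  c3 = (341.308115, 196.938011) px
Planar DLT: solve 8×8 A·h = b for H (H[2,2]=1):
  H  [+858.40276 -49.40730 +436.61814]
  H  [-105.91357 +786.57756 +272.89166]
  H  [-0.11211 -0.36709 +1.00000]
B = K⁻¹H; ‖b₁‖=2.039724, ‖b₂‖=2.039724; λ = 2/(‖b₁‖+‖b₂‖) = 0.490262, sign → tz>0 ⇒ λ=+0.490262
r₁ = λ·B[:,0] = (+0.99454,-0.08875,-0.05497); r₂ = λ·B[:,1] = (+0.07756,+0.98061,-0.17997)
r₃ = r₁×r₂ = (+0.06987,+0.17472,+0.98214); SVD([r₁ r₂ r₃]) → R = UVᵀ:
  R  [+0.99454 +0.07756 +0.06987]
  R  [-0.08875 +0.98061 +0.17472]
  R  [-0.05497 -0.17997 +0.98214]
t = (+0.12439, +0.03813, +0.49026) m
tr R = 2.957280; θ = arccos((tr R − 1)/2) = 0.207057 rad = 11.863°
axis k = ((R−Rᵀ)₃₂, (R−Rᵀ)₁₃, (R−Rᵀ)₂₁) / (2 sinθ) = (-0.862663, +0.303621, -0.404509)
rvec = θ·k = (-0.178620, +0.062867, -0.083756)

rvec=(-0.1786, 0.0629, -0.0838) tvec=(0.1244, 0.0381, 0.4903)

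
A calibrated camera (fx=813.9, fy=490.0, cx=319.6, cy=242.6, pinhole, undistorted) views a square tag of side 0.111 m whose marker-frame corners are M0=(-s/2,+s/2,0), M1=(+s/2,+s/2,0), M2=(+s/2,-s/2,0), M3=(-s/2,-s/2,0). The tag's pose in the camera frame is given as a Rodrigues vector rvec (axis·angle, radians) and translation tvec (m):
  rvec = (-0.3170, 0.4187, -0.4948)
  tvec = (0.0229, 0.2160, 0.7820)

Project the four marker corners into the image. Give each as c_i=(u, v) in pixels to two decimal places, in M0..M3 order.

c0=(319.78, 425.99) c1=(416.89, 396.64) c2=(366.81, 330.45) c3=(276.91, 361.02)

Intrinsics K: fx=813.9, fy=490.0, cx=319.6, cy=242.6
Marker side s = 0.111 m; corners in marker frame (Z=0):
  M0 = (-0.0555, +0.0555, 0)
  M1 = (+0.0555, +0.0555, 0)
  M2 = (+0.0555, -0.0555, 0)
  M3 = (-0.0555, -0.0555, 0)
rvec = (-0.3170, 0.4187, -0.4948), |rvec| = θ = 0.72154 rad = 41.341°
Rodrigues: sinθ=0.66054, 1−cosθ=0.24921; R = I + sinθ·[k]× + (1−cosθ)·[k]×²:
    [+0.79889 +0.38944 +0.45838]
    [-0.51650 +0.83470 +0.19103]
    [-0.30822 -0.38937 +0.86798]
t = (0.0229, 0.2160, 0.7820) m
M0: Pc = R·M0+t = (+0.00018, +0.29099, +0.77750); u = 813.9·(+0.00018)/0.77750 + 319.6 = 319.7835, v = 490.0·(+0.29099)/0.77750 + 242.6 = 425.9914
M1: Pc = R·M1+t = (+0.08885, +0.23366, +0.74328); u = 813.9·(+0.08885)/0.74328 + 319.6 = 416.8935, v = 490.0·(+0.23366)/0.74328 + 242.6 = 396.6374
M2: Pc = R·M2+t = (+0.04562, +0.14101, +0.78650); u = 813.9·(+0.04562)/0.78650 + 319.6 = 366.8139, v = 490.0·(+0.14101)/0.78650 + 242.6 = 330.4494
M3: Pc = R·M3+t = (-0.04305, +0.19834, +0.82072); u = 813.9·(-0.04305)/0.82072 + 319.6 = 276.9056, v = 490.0·(+0.19834)/0.82072 + 242.6 = 361.0167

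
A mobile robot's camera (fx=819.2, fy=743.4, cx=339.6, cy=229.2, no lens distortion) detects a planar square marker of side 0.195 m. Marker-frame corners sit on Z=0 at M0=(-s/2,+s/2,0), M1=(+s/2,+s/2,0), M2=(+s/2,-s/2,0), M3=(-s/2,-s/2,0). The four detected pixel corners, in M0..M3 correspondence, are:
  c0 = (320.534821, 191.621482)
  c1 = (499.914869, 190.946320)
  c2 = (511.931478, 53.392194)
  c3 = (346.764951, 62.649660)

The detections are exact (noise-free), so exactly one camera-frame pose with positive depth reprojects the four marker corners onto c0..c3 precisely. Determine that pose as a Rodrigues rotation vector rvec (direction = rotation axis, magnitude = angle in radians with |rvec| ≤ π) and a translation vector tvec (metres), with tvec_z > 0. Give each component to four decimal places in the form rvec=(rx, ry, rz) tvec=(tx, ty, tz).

rvec=(-0.4568, 0.3132, 0.0862) tvec=(0.0863, -0.1315, 0.9100)

Intrinsics K: fx=819.2, fy=743.4, cx=339.6, cy=229.2
Marker side s = 0.195 m; corners in marker frame (Z=0):
  M0 = (-0.0975, +0.0975, 0)
  M1 = (+0.0975, +0.0975, 0)
  M2 = (+0.0975, -0.0975, 0)
  M3 = (-0.0975, -0.0975, 0)
Detected image corners:
  c0 = (320.534821, 191.621482) px
  c1 = (499.914869, 190.946320) px
  c2 = (511.931478, 53.392194) px
  c3 = (346.764951, 62.649660) px
Planar DLT: solve 8×8 A·h = b for H (H[2,2]=1):
  H  [+735.94976 -293.10903 +417.29878]
  H  [-69.77159 +625.10519 +121.73722]
  H  [-0.34747 -0.46168 +1.00000]
B = K⁻¹H; ‖b₁‖=1.098885, ‖b₂‖=1.098885; λ = 2/(‖b₁‖+‖b₂‖) = 0.910013, sign → tz>0 ⇒ λ=+0.910013
r₁ = λ·B[:,0] = (+0.94862,+0.01208,-0.31620); r₂ = λ·B[:,1] = (-0.15144,+0.89474,-0.42013)
r₃ = r₁×r₂ = (+0.27784,+0.44643,+0.85059); SVD([r₁ r₂ r₃]) → R = UVᵀ:
  R  [+0.94862 -0.15144 +0.27784]
  R  [+0.01208 +0.89474 +0.44643]
  R  [-0.31620 -0.42013 +0.85059]
t = (+0.08631, -0.13155, +0.91001) m
tr R = 2.693945; θ = arccos((tr R − 1)/2) = 0.560532 rad = 32.116°
axis k = ((R−Rᵀ)₃₂, (R−Rᵀ)₁₃, (R−Rᵀ)₂₁) / (2 sinθ) = (-0.814993, +0.558692, +0.153785)
rvec = θ·k = (-0.456829, +0.313165, +0.086201)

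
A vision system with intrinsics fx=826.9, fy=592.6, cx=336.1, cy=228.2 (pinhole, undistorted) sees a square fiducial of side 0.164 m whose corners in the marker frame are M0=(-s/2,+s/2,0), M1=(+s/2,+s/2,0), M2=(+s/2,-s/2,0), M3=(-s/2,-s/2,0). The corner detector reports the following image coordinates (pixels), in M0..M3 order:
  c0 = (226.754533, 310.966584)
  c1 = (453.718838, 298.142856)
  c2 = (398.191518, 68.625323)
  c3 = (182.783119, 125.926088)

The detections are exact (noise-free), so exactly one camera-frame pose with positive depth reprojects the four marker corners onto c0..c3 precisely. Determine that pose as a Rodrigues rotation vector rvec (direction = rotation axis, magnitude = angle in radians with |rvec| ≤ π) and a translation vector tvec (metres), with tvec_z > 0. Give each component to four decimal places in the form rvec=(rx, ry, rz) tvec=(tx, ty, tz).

rvec=(0.0457, 0.6594, -0.1677) tvec=(-0.0185, -0.0202, 0.4672)

Intrinsics K: fx=826.9, fy=592.6, cx=336.1, cy=228.2
Marker side s = 0.164 m; corners in marker frame (Z=0):
  M0 = (-0.0820, +0.0820, 0)
  M1 = (+0.0820, +0.0820, 0)
  M2 = (+0.0820, -0.0820, 0)
  M3 = (-0.0820, -0.0820, 0)
Detected image corners:
  c0 = (226.754533, 310.966584) px
  c1 = (453.718838, 298.142856) px
  c2 = (398.191518, 68.625323) px
  c3 = (182.783119, 125.926088) px
Planar DLT: solve 8×8 A·h = b for H (H[2,2]=1):
  H  [+934.76575 +292.18082 +303.41309]
  H  [-477.72450 +1244.60387 +202.60296]
  H  [-1.31235 -0.02339 +1.00000]
B = K⁻¹H; ‖b₁‖=2.140363, ‖b₂‖=2.140363; λ = 2/(‖b₁‖+‖b₂‖) = 0.467211, sign → tz>0 ⇒ λ=+0.467211
r₁ = λ·B[:,0] = (+0.77737,-0.14053,-0.61314); r₂ = λ·B[:,1] = (+0.16953,+0.98546,-0.01093)
r₃ = r₁×r₂ = (+0.60577,-0.09545,+0.78990); SVD([r₁ r₂ r₃]) → R = UVᵀ:
  R  [+0.77737 +0.16953 +0.60577]
  R  [-0.14053 +0.98546 -0.09545]
  R  [-0.61314 -0.01093 +0.78990]
t = (-0.01847, -0.02018, +0.46721) m
tr R = 2.552734; θ = arccos((tr R − 1)/2) = 0.681915 rad = 39.071°
axis k = ((R−Rᵀ)₃₂, (R−Rᵀ)₁₃, (R−Rᵀ)₂₁) / (2 sinθ) = (+0.067048, +0.966956, -0.245970)
rvec = θ·k = (+0.045721, +0.659381, -0.167731)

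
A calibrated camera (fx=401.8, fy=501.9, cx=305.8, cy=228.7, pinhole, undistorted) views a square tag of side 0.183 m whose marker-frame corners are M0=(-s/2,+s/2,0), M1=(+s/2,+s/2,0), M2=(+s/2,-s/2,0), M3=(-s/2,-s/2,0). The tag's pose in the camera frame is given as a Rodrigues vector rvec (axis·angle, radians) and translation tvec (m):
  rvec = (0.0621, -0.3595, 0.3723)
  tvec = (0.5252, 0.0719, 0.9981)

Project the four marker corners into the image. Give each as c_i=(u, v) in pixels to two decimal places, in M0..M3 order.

Intrinsics K: fx=401.8, fy=501.9, cx=305.8, cy=228.7
Marker side s = 0.183 m; corners in marker frame (Z=0):
  M0 = (-0.0915, +0.0915, 0)
  M1 = (+0.0915, +0.0915, 0)
  M2 = (+0.0915, -0.0915, 0)
  M3 = (-0.0915, -0.0915, 0)
rvec = (0.0621, -0.3595, 0.3723), |rvec| = θ = 0.52125 rad = 29.866°
Rodrigues: sinθ=0.49797, 1−cosθ=0.13280; R = I + sinθ·[k]× + (1−cosθ)·[k]×²:
    [+0.86908 -0.36658 -0.33214]
    [+0.34476 +0.93037 -0.12475]
    [+0.35474 -0.00609 +0.93494]
t = (0.5252, 0.0719, 0.9981) m
M0: Pc = R·M0+t = (+0.41214, +0.12548, +0.96508); u = 401.8·(+0.41214)/0.96508 + 305.8 = 477.3879, v = 501.9·(+0.12548)/0.96508 + 228.7 = 293.9587
M1: Pc = R·M1+t = (+0.57118, +0.18857, +1.03000); u = 401.8·(+0.57118)/1.03000 + 305.8 = 528.6149, v = 501.9·(+0.18857)/1.03000 + 228.7 = 320.5884
M2: Pc = R·M2+t = (+0.63826, +0.01832, +1.03112); u = 401.8·(+0.63826)/1.03112 + 305.8 = 554.5150, v = 501.9·(+0.01832)/1.03112 + 228.7 = 237.6157
M3: Pc = R·M3+t = (+0.47922, -0.04477, +0.96620); u = 401.8·(+0.47922)/0.96620 + 305.8 = 505.0872, v = 501.9·(-0.04477)/0.96620 + 228.7 = 205.4419

c0=(477.39, 293.96) c1=(528.61, 320.59) c2=(554.51, 237.62) c3=(505.09, 205.44)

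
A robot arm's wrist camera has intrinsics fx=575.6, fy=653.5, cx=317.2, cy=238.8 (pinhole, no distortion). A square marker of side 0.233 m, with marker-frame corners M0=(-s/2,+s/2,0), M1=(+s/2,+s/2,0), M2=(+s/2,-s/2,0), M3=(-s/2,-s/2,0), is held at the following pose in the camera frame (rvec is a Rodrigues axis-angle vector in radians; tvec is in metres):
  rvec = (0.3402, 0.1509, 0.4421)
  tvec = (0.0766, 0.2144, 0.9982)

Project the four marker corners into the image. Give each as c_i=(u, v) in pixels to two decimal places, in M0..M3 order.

c0=(276.91, 402.05) c1=(392.52, 469.99) c2=(454.61, 353.90) c3=(328.08, 282.09)

Intrinsics K: fx=575.6, fy=653.5, cx=317.2, cy=238.8
Marker side s = 0.233 m; corners in marker frame (Z=0):
  M0 = (-0.1165, +0.1165, 0)
  M1 = (+0.1165, +0.1165, 0)
  M2 = (+0.1165, -0.1165, 0)
  M3 = (-0.1165, -0.1165, 0)
rvec = (0.3402, 0.1509, 0.4421), |rvec| = θ = 0.57789 rad = 33.111°
Rodrigues: sinθ=0.54626, 1−cosθ=0.16238; R = I + sinθ·[k]× + (1−cosθ)·[k]×²:
    [+0.89389 -0.39294 +0.21577]
    [+0.44286 +0.84869 -0.28914]
    [-0.06951 +0.35402 +0.93265]
t = (0.0766, 0.2144, 0.9982) m
M0: Pc = R·M0+t = (-0.07332, +0.26168, +1.04754); u = 575.6·(-0.07332)/1.04754 + 317.2 = 276.9147, v = 653.5·(+0.26168)/1.04754 + 238.8 = 402.0462
M1: Pc = R·M1+t = (+0.13496, +0.36487, +1.03135); u = 575.6·(+0.13496)/1.03135 + 317.2 = 392.5225, v = 653.5·(+0.36487)/1.03135 + 238.8 = 469.9929
M2: Pc = R·M2+t = (+0.22652, +0.16712, +0.94886); u = 575.6·(+0.22652)/0.94886 + 317.2 = 454.6097, v = 653.5·(+0.16712)/0.94886 + 238.8 = 353.9000
M3: Pc = R·M3+t = (+0.01824, +0.06393, +0.96505); u = 575.6·(+0.01824)/0.96505 + 317.2 = 328.0785, v = 653.5·(+0.06393)/0.96505 + 238.8 = 282.0941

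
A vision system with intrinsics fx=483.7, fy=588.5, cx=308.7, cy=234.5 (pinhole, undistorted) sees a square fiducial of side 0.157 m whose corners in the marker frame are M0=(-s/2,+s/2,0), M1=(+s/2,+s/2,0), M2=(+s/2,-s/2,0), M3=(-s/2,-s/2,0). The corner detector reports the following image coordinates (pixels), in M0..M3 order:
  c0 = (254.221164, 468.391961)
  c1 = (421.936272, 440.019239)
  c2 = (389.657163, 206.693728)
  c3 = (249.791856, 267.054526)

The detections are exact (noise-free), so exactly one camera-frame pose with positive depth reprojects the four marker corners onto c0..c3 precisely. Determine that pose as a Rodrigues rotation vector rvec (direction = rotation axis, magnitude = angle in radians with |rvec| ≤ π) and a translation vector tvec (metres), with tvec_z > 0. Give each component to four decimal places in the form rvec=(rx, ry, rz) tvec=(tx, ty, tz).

rvec=(-0.4062, 0.5701, -0.2052) tvec=(0.0109, 0.0745, 0.4201)

Intrinsics K: fx=483.7, fy=588.5, cx=308.7, cy=234.5
Marker side s = 0.157 m; corners in marker frame (Z=0):
  M0 = (-0.0785, +0.0785, 0)
  M1 = (+0.0785, +0.0785, 0)
  M2 = (+0.0785, -0.0785, 0)
  M3 = (-0.0785, -0.0785, 0)
Detected image corners:
  c0 = (254.221164, 468.391961) px
  c1 = (421.936272, 440.019239) px
  c2 = (389.657163, 206.693728) px
  c3 = (249.791856, 267.054526) px
Planar DLT: solve 8×8 A·h = b for H (H[2,2]=1):
  H  [+595.86513 -225.48687 +321.25726]
  H  [-686.38483 +1023.78218 +338.86047]
  H  [-1.14506 -1.01678 +1.00000]
B = K⁻¹H; ‖b₁‖=2.380634, ‖b₂‖=2.380634; λ = 2/(‖b₁‖+‖b₂‖) = 0.420056, sign → tz>0 ⇒ λ=+0.420056
r₁ = λ·B[:,0] = (+0.82443,-0.29826,-0.48099); r₂ = λ·B[:,1] = (+0.07676,+0.90094,-0.42710)
r₃ = r₁×r₂ = (+0.56073,+0.31520,+0.76566); SVD([r₁ r₂ r₃]) → R = UVᵀ:
  R  [+0.82443 +0.07676 +0.56073]
  R  [-0.29826 +0.90094 +0.31520]
  R  [-0.48099 -0.42710 +0.76566]
t = (+0.01091, +0.07449, +0.42006) m
tr R = 2.491028; θ = arccos((tr R − 1)/2) = 0.729490 rad = 41.797°
axis k = ((R−Rᵀ)₃₂, (R−Rᵀ)₁₃, (R−Rᵀ)₂₁) / (2 sinθ) = (-0.556874, +0.781497, -0.281345)
rvec = θ·k = (-0.406234, +0.570094, -0.205238)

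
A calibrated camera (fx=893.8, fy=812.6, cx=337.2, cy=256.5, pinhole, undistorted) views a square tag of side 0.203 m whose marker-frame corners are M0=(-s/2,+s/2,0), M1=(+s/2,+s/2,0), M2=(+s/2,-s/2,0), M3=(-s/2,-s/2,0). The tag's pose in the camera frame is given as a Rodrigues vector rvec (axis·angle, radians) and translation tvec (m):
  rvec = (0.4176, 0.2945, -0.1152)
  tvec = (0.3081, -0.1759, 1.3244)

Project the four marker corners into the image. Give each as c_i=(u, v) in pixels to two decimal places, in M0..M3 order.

c0=(483.90, 210.66) c1=(620.25, 202.35) c2=(613.16, 79.59) c3=(469.11, 94.15)

Intrinsics K: fx=893.8, fy=812.6, cx=337.2, cy=256.5
Marker side s = 0.203 m; corners in marker frame (Z=0):
  M0 = (-0.1015, +0.1015, 0)
  M1 = (+0.1015, +0.1015, 0)
  M2 = (+0.1015, -0.1015, 0)
  M3 = (-0.1015, -0.1015, 0)
rvec = (0.4176, 0.2945, -0.1152), |rvec| = θ = 0.52382 rad = 30.013°
Rodrigues: sinθ=0.50019, 1−cosθ=0.13409; R = I + sinθ·[k]× + (1−cosθ)·[k]×²:
    [+0.95113 +0.17010 +0.25771]
    [-0.04991 +0.90830 -0.41534]
    [-0.30472 +0.38218 +0.87240]
t = (0.3081, -0.1759, 1.3244) m
M0: Pc = R·M0+t = (+0.22883, -0.07864, +1.39412); u = 893.8·(+0.22883)/1.39412 + 337.2 = 483.9047, v = 812.6·(-0.07864)/1.39412 + 256.5 = 210.6611
M1: Pc = R·M1+t = (+0.42191, -0.08877, +1.33226); u = 893.8·(+0.42191)/1.33226 + 337.2 = 620.2516, v = 812.6·(-0.08877)/1.33226 + 256.5 = 202.3536
M2: Pc = R·M2+t = (+0.38737, -0.27316, +1.25468); u = 893.8·(+0.38737)/1.25468 + 337.2 = 613.1554, v = 812.6·(-0.27316)/1.25468 + 256.5 = 79.5880
M3: Pc = R·M3+t = (+0.19429, -0.26303, +1.31654); u = 893.8·(+0.19429)/1.31654 + 337.2 = 469.1071, v = 812.6·(-0.26303)/1.31654 + 256.5 = 94.1534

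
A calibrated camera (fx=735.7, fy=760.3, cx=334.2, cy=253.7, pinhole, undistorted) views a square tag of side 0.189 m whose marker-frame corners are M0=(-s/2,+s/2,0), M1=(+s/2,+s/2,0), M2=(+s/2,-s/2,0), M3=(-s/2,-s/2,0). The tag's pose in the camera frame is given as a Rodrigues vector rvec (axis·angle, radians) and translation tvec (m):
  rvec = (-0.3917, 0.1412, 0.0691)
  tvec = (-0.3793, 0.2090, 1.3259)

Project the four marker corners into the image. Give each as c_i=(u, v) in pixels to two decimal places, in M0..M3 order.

Intrinsics K: fx=735.7, fy=760.3, cx=334.2, cy=253.7
Marker side s = 0.189 m; corners in marker frame (Z=0):
  M0 = (-0.0945, +0.0945, 0)
  M1 = (+0.0945, +0.0945, 0)
  M2 = (+0.0945, -0.0945, 0)
  M3 = (-0.0945, -0.0945, 0)
rvec = (-0.3917, 0.1412, 0.0691), |rvec| = θ = 0.42207 rad = 24.183°
Rodrigues: sinθ=0.40965, 1−cosθ=0.08776; R = I + sinθ·[k]× + (1−cosθ)·[k]×²:
    [+0.98783 -0.09431 +0.12371]
    [+0.03982 +0.92207 +0.38498]
    [-0.15038 -0.37537 +0.91460]
t = (-0.3793, 0.2090, 1.3259) m
M0: Pc = R·M0+t = (-0.48156, +0.29237, +1.30464); u = 735.7·(-0.48156)/1.30464 + 334.2 = 62.6418, v = 760.3·(+0.29237)/1.30464 + 253.7 = 424.0848
M1: Pc = R·M1+t = (-0.29486, +0.29990, +1.27622); u = 735.7·(-0.29486)/1.27622 + 334.2 = 164.2205, v = 760.3·(+0.29990)/1.27622 + 253.7 = 432.3629
M2: Pc = R·M2+t = (-0.27704, +0.12563, +1.34716); u = 735.7·(-0.27704)/1.34716 + 334.2 = 182.9065, v = 760.3·(+0.12563)/1.34716 + 253.7 = 324.6008
M3: Pc = R·M3+t = (-0.46374, +0.11810, +1.37558); u = 735.7·(-0.46374)/1.37558 + 334.2 = 86.1805, v = 760.3·(+0.11810)/1.37558 + 253.7 = 318.9762

c0=(62.64, 424.08) c1=(164.22, 432.36) c2=(182.91, 324.60) c3=(86.18, 318.98)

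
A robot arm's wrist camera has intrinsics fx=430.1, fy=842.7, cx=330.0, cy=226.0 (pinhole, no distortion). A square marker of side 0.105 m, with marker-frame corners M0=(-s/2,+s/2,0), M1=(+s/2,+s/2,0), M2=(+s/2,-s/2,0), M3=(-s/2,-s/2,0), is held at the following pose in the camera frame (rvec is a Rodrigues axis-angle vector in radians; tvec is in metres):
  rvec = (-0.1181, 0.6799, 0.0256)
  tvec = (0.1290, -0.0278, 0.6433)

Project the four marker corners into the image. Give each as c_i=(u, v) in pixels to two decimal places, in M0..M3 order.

Intrinsics K: fx=430.1, fy=842.7, cx=330.0, cy=226.0
Marker side s = 0.105 m; corners in marker frame (Z=0):
  M0 = (-0.0525, +0.0525, 0)
  M1 = (+0.0525, +0.0525, 0)
  M2 = (+0.0525, -0.0525, 0)
  M3 = (-0.0525, -0.0525, 0)
rvec = (-0.1181, 0.6799, 0.0256), |rvec| = θ = 0.69056 rad = 39.566°
Rodrigues: sinθ=0.63697, 1−cosθ=0.22911; R = I + sinθ·[k]× + (1−cosθ)·[k]×²:
    [+0.77759 -0.06219 +0.62568]
    [-0.01496 +0.99298 +0.11730]
    [-0.62859 -0.10057 +0.77121]
t = (0.1290, -0.0278, 0.6433) m
M0: Pc = R·M0+t = (+0.08491, +0.02512, +0.67102); u = 430.1·(+0.08491)/0.67102 + 330.0 = 384.4251, v = 842.7·(+0.02512)/0.67102 + 226.0 = 257.5435
M1: Pc = R·M1+t = (+0.16656, +0.02355, +0.60502); u = 430.1·(+0.16656)/0.60502 + 330.0 = 448.4043, v = 842.7·(+0.02355)/0.60502 + 226.0 = 258.7961
M2: Pc = R·M2+t = (+0.17309, -0.08072, +0.61558); u = 430.1·(+0.17309)/0.61558 + 330.0 = 450.9356, v = 842.7·(-0.08072)/0.61558 + 226.0 = 115.5017
M3: Pc = R·M3+t = (+0.09144, -0.07915, +0.68158); u = 430.1·(+0.09144)/0.68158 + 330.0 = 387.7025, v = 842.7·(-0.07915)/0.68158 + 226.0 = 128.1446

c0=(384.43, 257.54) c1=(448.40, 258.80) c2=(450.94, 115.50) c3=(387.70, 128.14)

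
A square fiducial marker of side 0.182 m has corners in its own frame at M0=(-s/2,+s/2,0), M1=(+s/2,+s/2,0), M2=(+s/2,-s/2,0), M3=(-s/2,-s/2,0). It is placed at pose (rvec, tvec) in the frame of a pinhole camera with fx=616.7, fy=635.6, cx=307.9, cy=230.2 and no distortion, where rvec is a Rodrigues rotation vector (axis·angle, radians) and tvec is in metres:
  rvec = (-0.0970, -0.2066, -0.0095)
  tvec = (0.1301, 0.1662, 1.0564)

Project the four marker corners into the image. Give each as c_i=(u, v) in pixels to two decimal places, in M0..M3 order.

Intrinsics K: fx=616.7, fy=635.6, cx=307.9, cy=230.2
Marker side s = 0.182 m; corners in marker frame (Z=0):
  M0 = (-0.0910, +0.0910, 0)
  M1 = (+0.0910, +0.0910, 0)
  M2 = (+0.0910, -0.0910, 0)
  M3 = (-0.0910, -0.0910, 0)
rvec = (-0.0970, -0.2066, -0.0095), |rvec| = θ = 0.22844 rad = 13.088°
Rodrigues: sinθ=0.22645, 1−cosθ=0.02598; R = I + sinθ·[k]× + (1−cosθ)·[k]×²:
    [+0.97871 +0.01939 -0.20435]
    [+0.00056 +0.99527 +0.09714]
    [+0.20527 -0.09518 +0.97407]
t = (0.1301, 0.1662, 1.0564) m
M0: Pc = R·M0+t = (+0.04280, +0.25672, +1.02906); u = 616.7·(+0.04280)/1.02906 + 307.9 = 333.5510, v = 635.6·(+0.25672)/1.02906 + 230.2 = 388.7628
M1: Pc = R·M1+t = (+0.22093, +0.25682, +1.06642); u = 616.7·(+0.22093)/1.06642 + 307.9 = 435.6602, v = 635.6·(+0.25682)/1.06642 + 230.2 = 383.2687
M2: Pc = R·M2+t = (+0.21740, +0.07568, +1.08374); u = 616.7·(+0.21740)/1.08374 + 307.9 = 431.6094, v = 635.6·(+0.07568)/1.08374 + 230.2 = 274.5861
M3: Pc = R·M3+t = (+0.03927, +0.07558, +1.04638); u = 616.7·(+0.03927)/1.04638 + 307.9 = 331.0460, v = 635.6·(+0.07558)/1.04638 + 230.2 = 276.1090

c0=(333.55, 388.76) c1=(435.66, 383.27) c2=(431.61, 274.59) c3=(331.05, 276.11)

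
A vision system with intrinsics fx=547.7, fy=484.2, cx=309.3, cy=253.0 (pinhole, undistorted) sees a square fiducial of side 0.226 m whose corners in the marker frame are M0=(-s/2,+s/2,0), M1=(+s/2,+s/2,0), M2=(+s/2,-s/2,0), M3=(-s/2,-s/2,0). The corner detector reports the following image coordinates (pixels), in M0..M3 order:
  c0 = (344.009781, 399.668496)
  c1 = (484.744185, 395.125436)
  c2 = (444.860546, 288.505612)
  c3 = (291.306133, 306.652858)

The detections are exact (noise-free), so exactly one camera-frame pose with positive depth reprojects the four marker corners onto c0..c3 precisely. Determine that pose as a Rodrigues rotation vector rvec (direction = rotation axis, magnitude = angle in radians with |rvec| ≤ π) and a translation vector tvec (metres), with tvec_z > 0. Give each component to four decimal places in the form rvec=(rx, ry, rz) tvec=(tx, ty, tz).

Intrinsics K: fx=547.7, fy=484.2, cx=309.3, cy=253.0
Marker side s = 0.226 m; corners in marker frame (Z=0):
  M0 = (-0.1130, +0.1130, 0)
  M1 = (+0.1130, +0.1130, 0)
  M2 = (+0.1130, -0.1130, 0)
  M3 = (-0.1130, -0.1130, 0)
Detected image corners:
  c0 = (344.009781, 399.668496) px
  c1 = (484.744185, 395.125436) px
  c2 = (444.860546, 288.505612) px
  c3 = (291.306133, 306.652858) px
Planar DLT: solve 8×8 A·h = b for H (H[2,2]=1):
  H  [+438.06434 +423.85100 +388.19401]
  H  [-235.93036 +632.82298 +350.96637]
  H  [-0.53993 +0.55538 +1.00000]
B = K⁻¹H; ‖b₁‖=1.246616, ‖b₂‖=1.246616; λ = 2/(‖b₁‖+‖b₂‖) = 0.802171, sign → tz>0 ⇒ λ=+0.802171
r₁ = λ·B[:,0] = (+0.88619,-0.16456,-0.43312); r₂ = λ·B[:,1] = (+0.36919,+0.81561,+0.44551)
r₃ = r₁×r₂ = (+0.27994,-0.55471,+0.78354); SVD([r₁ r₂ r₃]) → R = UVᵀ:
  R  [+0.88619 +0.36919 +0.27994]
  R  [-0.16456 +0.81561 -0.55471]
  R  [-0.43312 +0.44551 +0.78354]
t = (+0.11555, +0.16230, +0.80217) m
tr R = 2.485337; θ = arccos((tr R − 1)/2) = 0.733750 rad = 42.041°
axis k = ((R−Rᵀ)₃₂, (R−Rᵀ)₁₃, (R−Rᵀ)₂₁) / (2 sinθ) = (+0.746811, +0.532405, -0.398520)
rvec = θ·k = (+0.547973, +0.390652, -0.292414)

rvec=(0.5480, 0.3907, -0.2924) tvec=(0.1155, 0.1623, 0.8022)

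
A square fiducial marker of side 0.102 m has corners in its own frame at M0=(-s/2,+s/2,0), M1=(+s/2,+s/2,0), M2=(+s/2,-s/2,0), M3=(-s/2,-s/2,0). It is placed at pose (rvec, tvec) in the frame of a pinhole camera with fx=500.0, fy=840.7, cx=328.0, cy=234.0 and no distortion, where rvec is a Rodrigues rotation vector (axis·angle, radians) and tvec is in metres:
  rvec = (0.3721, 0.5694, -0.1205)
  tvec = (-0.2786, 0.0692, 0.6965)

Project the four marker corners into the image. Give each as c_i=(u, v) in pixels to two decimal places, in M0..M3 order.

Intrinsics K: fx=500.0, fy=840.7, cx=328.0, cy=234.0
Marker side s = 0.102 m; corners in marker frame (Z=0):
  M0 = (-0.0510, +0.0510, 0)
  M1 = (+0.0510, +0.0510, 0)
  M2 = (+0.0510, -0.0510, 0)
  M3 = (-0.0510, -0.0510, 0)
rvec = (0.3721, 0.5694, -0.1205), |rvec| = θ = 0.69079 rad = 39.580°
Rodrigues: sinθ=0.63715, 1−cosθ=0.22926; R = I + sinθ·[k]× + (1−cosθ)·[k]×²:
    [+0.83726 +0.21293 +0.50364]
    [-0.00935 +0.92650 -0.37617]
    [-0.54672 +0.31024 +0.77772]
t = (-0.2786, 0.0692, 0.6965) m
M0: Pc = R·M0+t = (-0.31044, +0.11693, +0.74021); u = 500.0·(-0.31044)/0.74021 + 328.0 = 118.3009, v = 840.7·(+0.11693)/0.74021 + 234.0 = 366.8036
M1: Pc = R·M1+t = (-0.22504, +0.11597, +0.68444); u = 500.0·(-0.22504)/0.68444 + 328.0 = 163.6026, v = 840.7·(+0.11597)/0.68444 + 234.0 = 376.4524
M2: Pc = R·M2+t = (-0.24676, +0.02147, +0.65279); u = 500.0·(-0.24676)/0.65279 + 328.0 = 138.9978, v = 840.7·(+0.02147)/0.65279 + 234.0 = 261.6518
M3: Pc = R·M3+t = (-0.33216, +0.02243, +0.70856); u = 500.0·(-0.33216)/0.70856 + 328.0 = 93.6094, v = 840.7·(+0.02243)/0.70856 + 234.0 = 260.6073

c0=(118.30, 366.80) c1=(163.60, 376.45) c2=(139.00, 261.65) c3=(93.61, 260.61)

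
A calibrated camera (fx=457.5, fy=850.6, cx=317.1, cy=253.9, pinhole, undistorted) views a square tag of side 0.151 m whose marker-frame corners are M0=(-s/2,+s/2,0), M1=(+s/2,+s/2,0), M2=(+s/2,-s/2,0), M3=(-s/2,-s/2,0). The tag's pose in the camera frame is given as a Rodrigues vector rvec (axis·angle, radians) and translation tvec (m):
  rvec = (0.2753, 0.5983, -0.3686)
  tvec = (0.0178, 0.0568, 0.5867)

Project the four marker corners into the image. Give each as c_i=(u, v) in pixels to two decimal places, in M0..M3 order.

Intrinsics K: fx=457.5, fy=850.6, cx=317.1, cy=253.9
Marker side s = 0.151 m; corners in marker frame (Z=0):
  M0 = (-0.0755, +0.0755, 0)
  M1 = (+0.0755, +0.0755, 0)
  M2 = (+0.0755, -0.0755, 0)
  M3 = (-0.0755, -0.0755, 0)
rvec = (0.2753, 0.5983, -0.3686), |rvec| = θ = 0.75473 rad = 43.243°
Rodrigues: sinθ=0.68509, 1−cosθ=0.27154; R = I + sinθ·[k]× + (1−cosθ)·[k]×²:
    [+0.76459 +0.41311 +0.49472]
    [-0.25607 +0.89910 -0.35503]
    [-0.59147 +0.14477 +0.79322]
t = (0.0178, 0.0568, 0.5867) m
M0: Pc = R·M0+t = (-0.00874, +0.14402, +0.64229); u = 457.5·(-0.00874)/0.64229 + 317.1 = 310.8770, v = 850.6·(+0.14402)/0.64229 + 253.9 = 444.6242
M1: Pc = R·M1+t = (+0.10672, +0.10535, +0.55297); u = 457.5·(+0.10672)/0.55297 + 317.1 = 405.3909, v = 850.6·(+0.10535)/0.55297 + 253.9 = 415.9506
M2: Pc = R·M2+t = (+0.04434, -0.03042, +0.53111); u = 457.5·(+0.04434)/0.53111 + 317.1 = 355.2913, v = 850.6·(-0.03042)/0.53111 + 253.9 = 205.1886
M3: Pc = R·M3+t = (-0.07112, +0.00825, +0.62043); u = 457.5·(-0.07112)/0.62043 + 317.1 = 264.6593, v = 850.6·(+0.00825)/0.62043 + 253.9 = 265.2122

c0=(310.88, 444.62) c1=(405.39, 415.95) c2=(355.29, 205.19) c3=(264.66, 265.21)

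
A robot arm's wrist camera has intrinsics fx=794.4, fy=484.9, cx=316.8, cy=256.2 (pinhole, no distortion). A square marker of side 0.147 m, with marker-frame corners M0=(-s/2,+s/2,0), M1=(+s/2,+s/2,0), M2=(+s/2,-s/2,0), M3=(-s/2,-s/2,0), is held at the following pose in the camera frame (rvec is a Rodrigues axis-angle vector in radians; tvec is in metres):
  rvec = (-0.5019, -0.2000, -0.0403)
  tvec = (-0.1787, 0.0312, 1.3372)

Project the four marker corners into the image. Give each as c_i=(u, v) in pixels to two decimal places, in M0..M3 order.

c0=(166.09, 291.91) c1=(256.32, 291.69) c2=(252.00, 244.86) c3=(166.31, 244.06)

Intrinsics K: fx=794.4, fy=484.9, cx=316.8, cy=256.2
Marker side s = 0.147 m; corners in marker frame (Z=0):
  M0 = (-0.0735, +0.0735, 0)
  M1 = (+0.0735, +0.0735, 0)
  M2 = (+0.0735, -0.0735, 0)
  M3 = (-0.0735, -0.0735, 0)
rvec = (-0.5019, -0.2000, -0.0403), |rvec| = θ = 0.54178 rad = 31.042°
Rodrigues: sinθ=0.51566, 1−cosθ=0.14321; R = I + sinθ·[k]× + (1−cosθ)·[k]×²:
    [+0.97969 +0.08733 -0.18049]
    [+0.01062 +0.87631 +0.48164]
    [+0.20023 -0.47377 +0.85758]
t = (-0.1787, 0.0312, 1.3372) m
M0: Pc = R·M0+t = (-0.24429, +0.09483, +1.28766); u = 794.4·(-0.24429)/1.28766 + 316.8 = 166.0905, v = 484.9·(+0.09483)/1.28766 + 256.2 = 291.9099
M1: Pc = R·M1+t = (-0.10027, +0.09639, +1.31709); u = 794.4·(-0.10027)/1.31709 + 316.8 = 256.3203, v = 484.9·(+0.09639)/1.31709 + 256.2 = 291.6864
M2: Pc = R·M2+t = (-0.11311, -0.03243, +1.38674); u = 794.4·(-0.11311)/1.38674 + 316.8 = 252.0035, v = 484.9·(-0.03243)/1.38674 + 256.2 = 244.8609
M3: Pc = R·M3+t = (-0.25713, -0.03399, +1.35731); u = 794.4·(-0.25713)/1.35731 + 316.8 = 166.3099, v = 484.9·(-0.03399)/1.35731 + 256.2 = 244.0574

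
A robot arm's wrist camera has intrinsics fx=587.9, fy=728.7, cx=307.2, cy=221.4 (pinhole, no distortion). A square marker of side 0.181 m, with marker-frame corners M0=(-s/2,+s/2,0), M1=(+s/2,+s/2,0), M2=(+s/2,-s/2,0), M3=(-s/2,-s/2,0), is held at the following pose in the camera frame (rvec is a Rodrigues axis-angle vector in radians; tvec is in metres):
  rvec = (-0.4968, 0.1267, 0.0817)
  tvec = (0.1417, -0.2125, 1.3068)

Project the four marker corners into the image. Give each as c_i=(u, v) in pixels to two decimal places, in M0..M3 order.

Intrinsics K: fx=587.9, fy=728.7, cx=307.2, cy=221.4
Marker side s = 0.181 m; corners in marker frame (Z=0):
  M0 = (-0.0905, +0.0905, 0)
  M1 = (+0.0905, +0.0905, 0)
  M2 = (+0.0905, -0.0905, 0)
  M3 = (-0.0905, -0.0905, 0)
rvec = (-0.4968, 0.1267, 0.0817), |rvec| = θ = 0.51917 rad = 29.746°
Rodrigues: sinθ=0.49616, 1−cosθ=0.13177; R = I + sinθ·[k]× + (1−cosθ)·[k]×²:
    [+0.98889 -0.10885 +0.10124]
    [+0.04731 +0.87608 +0.47984]
    [-0.14093 -0.46972 +0.87149]
t = (0.1417, -0.2125, 1.3068) m
M0: Pc = R·M0+t = (+0.04235, -0.13750, +1.27704); u = 587.9·(+0.04235)/1.27704 + 307.2 = 326.6983, v = 728.7·(-0.13750)/1.27704 + 221.4 = 142.9427
M1: Pc = R·M1+t = (+0.22134, -0.12893, +1.25154); u = 587.9·(+0.22134)/1.25154 + 307.2 = 411.1745, v = 728.7·(-0.12893)/1.25154 + 221.4 = 146.3292
M2: Pc = R·M2+t = (+0.24105, -0.28750, +1.33656); u = 587.9·(+0.24105)/1.33656 + 307.2 = 413.2267, v = 728.7·(-0.28750)/1.33656 + 221.4 = 64.6508
M3: Pc = R·M3+t = (+0.06206, -0.29607, +1.36206); u = 587.9·(+0.06206)/1.36206 + 307.2 = 333.9851, v = 728.7·(-0.29607)/1.36206 + 221.4 = 63.0053

c0=(326.70, 142.94) c1=(411.17, 146.33) c2=(413.23, 64.65) c3=(333.99, 63.01)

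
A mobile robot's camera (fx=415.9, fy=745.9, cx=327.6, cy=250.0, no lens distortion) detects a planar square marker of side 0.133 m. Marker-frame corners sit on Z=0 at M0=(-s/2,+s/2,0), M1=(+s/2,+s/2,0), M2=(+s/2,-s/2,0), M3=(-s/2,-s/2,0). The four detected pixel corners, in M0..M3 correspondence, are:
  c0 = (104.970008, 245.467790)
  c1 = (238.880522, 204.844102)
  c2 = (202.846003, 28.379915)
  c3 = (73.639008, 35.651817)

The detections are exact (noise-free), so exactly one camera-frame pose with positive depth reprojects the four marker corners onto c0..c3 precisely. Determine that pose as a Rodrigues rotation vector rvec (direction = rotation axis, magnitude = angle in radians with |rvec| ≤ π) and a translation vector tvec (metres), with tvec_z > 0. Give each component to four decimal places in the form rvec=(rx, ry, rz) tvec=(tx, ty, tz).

rvec=(-0.3641, -0.5283, -0.3084) tvec=(-0.1772, -0.0743, 0.4393)

Intrinsics K: fx=415.9, fy=745.9, cx=327.6, cy=250.0
Marker side s = 0.133 m; corners in marker frame (Z=0):
  M0 = (-0.0665, +0.0665, 0)
  M1 = (+0.0665, +0.0665, 0)
  M2 = (+0.0665, -0.0665, 0)
  M3 = (-0.0665, -0.0665, 0)
Detected image corners:
  c0 = (104.970008, 245.467790) px
  c1 = (238.880522, 204.844102) px
  c2 = (202.846003, 28.379915) px
  c3 = (73.639008, 35.651817) px
Planar DLT: solve 8×8 A·h = b for H (H[2,2]=1):
  H  [+1178.62760 +164.32332 +159.79464]
  H  [-17.53990 +1367.02679 +123.86735]
  H  [+1.22611 -0.58273 +1.00000]
B = K⁻¹H; ‖b₁‖=2.276402, ‖b₂‖=2.276402; λ = 2/(‖b₁‖+‖b₂‖) = 0.439290, sign → tz>0 ⇒ λ=+0.439290
r₁ = λ·B[:,0] = (+0.82065,-0.19086,+0.53862); r₂ = λ·B[:,1] = (+0.37520,+0.89089,-0.25599)
r₃ = r₁×r₂ = (-0.43099,+0.41217,+0.80272); SVD([r₁ r₂ r₃]) → R = UVᵀ:
  R  [+0.82065 +0.37520 -0.43099]
  R  [-0.19086 +0.89089 +0.41217]
  R  [+0.53862 -0.25599 +0.80272]
t = (-0.17724, -0.07428, +0.43929) m
tr R = 2.514267; θ = arccos((tr R − 1)/2) = 0.711882 rad = 40.788°
axis k = ((R−Rᵀ)₃₂, (R−Rᵀ)₁₃, (R−Rᵀ)₂₁) / (2 sinθ) = (-0.511401, -0.742131, -0.433257)
rvec = θ·k = (-0.364057, -0.528310, -0.308428)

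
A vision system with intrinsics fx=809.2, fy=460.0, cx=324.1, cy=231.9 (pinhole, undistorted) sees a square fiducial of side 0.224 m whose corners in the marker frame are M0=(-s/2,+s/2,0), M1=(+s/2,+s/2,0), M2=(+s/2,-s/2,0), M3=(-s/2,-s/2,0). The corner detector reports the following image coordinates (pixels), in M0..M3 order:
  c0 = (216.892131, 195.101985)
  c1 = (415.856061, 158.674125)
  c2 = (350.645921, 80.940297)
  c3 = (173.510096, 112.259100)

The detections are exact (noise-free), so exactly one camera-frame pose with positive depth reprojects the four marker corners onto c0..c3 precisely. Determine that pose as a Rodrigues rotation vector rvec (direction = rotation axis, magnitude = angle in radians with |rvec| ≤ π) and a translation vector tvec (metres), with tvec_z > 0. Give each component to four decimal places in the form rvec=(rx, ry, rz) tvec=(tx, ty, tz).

rvec=(-0.5193, 0.0298, -0.3245) tvec=(-0.0408, -0.1953, 0.9197)

Intrinsics K: fx=809.2, fy=460.0, cx=324.1, cy=231.9
Marker side s = 0.224 m; corners in marker frame (Z=0):
  M0 = (-0.1120, +0.1120, 0)
  M1 = (+0.1120, +0.1120, 0)
  M2 = (+0.1120, -0.1120, 0)
  M3 = (-0.1120, -0.1120, 0)
Detected image corners:
  c0 = (216.892131, 195.101985) px
  c1 = (415.856061, 158.674125) px
  c2 = (350.645921, 80.940297) px
  c3 = (173.510096, 112.259100) px
Planar DLT: solve 8×8 A·h = b for H (H[2,2]=1):
  H  [+853.46408 +87.96307 +288.21365]
  H  [-142.55826 +285.19169 +134.22756]
  H  [+0.05835 -0.53504 +1.00000]
B = K⁻¹H; ‖b₁‖=1.087286, ‖b₂‖=1.087286; λ = 2/(‖b₁‖+‖b₂‖) = 0.919721, sign → tz>0 ⇒ λ=+0.919721
r₁ = λ·B[:,0] = (+0.94854,-0.31208,+0.05366); r₂ = λ·B[:,1] = (+0.29707,+0.81829,-0.49209)
r₃ = r₁×r₂ = (+0.10966,+0.48271,+0.86889); SVD([r₁ r₂ r₃]) → R = UVᵀ:
  R  [+0.94854 +0.29707 +0.10966]
  R  [-0.31208 +0.81829 +0.48271]
  R  [+0.05366 -0.49209 +0.86889]
t = (-0.04079, -0.19529, +0.91972) m
tr R = 2.635715; θ = arccos((tr R − 1)/2) = 0.613119 rad = 35.129°
axis k = ((R−Rᵀ)₃₂, (R−Rᵀ)₁₃, (R−Rᵀ)₂₁) / (2 sinθ) = (-0.847032, +0.048659, -0.529310)
rvec = θ·k = (-0.519331, +0.029834, -0.324530)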